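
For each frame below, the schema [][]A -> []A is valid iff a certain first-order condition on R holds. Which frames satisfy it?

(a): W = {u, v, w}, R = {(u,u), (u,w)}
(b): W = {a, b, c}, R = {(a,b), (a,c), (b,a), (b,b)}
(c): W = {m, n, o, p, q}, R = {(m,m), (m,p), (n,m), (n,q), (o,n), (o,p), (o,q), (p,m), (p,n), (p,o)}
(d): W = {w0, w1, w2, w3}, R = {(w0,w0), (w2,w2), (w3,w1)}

This is the axiom for density; its first-order frame correspondent is forall x forall y (Rxy -> exists z (Rxz & Rzy)).
(a): satisfies the condition.
(b): fails — Rac but no z with Raz and Rzc.
(c): fails — Rop but no z with Roz and Rzp.
(d): fails — Rw3w1 but no z with Rw3z and Rzw1.

(a)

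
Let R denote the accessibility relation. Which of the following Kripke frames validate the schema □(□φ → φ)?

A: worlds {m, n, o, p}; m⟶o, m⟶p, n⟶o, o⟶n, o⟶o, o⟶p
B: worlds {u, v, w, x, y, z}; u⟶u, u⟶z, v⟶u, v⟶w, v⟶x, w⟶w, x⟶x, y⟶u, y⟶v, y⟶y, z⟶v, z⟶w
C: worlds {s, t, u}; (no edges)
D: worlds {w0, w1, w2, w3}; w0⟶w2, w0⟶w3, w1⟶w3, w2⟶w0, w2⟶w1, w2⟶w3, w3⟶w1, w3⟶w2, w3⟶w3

This is the axiom for shift-reflexivity; its first-order frame correspondent is ∀x ∀y (Rxy → Ryy).
A: fails — Ron but not Rnn.
B: fails — Ruz but not Rzz.
C: holds.
D: fails — Rw3w1 but not Rw1w1.
Valid on: C.

C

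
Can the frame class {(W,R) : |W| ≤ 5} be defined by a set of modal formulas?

Modal frame validity is preserved under disjoint unions.
Any modal formula valid on each of 6 disjoint one-world frames is valid on their disjoint union (validity is preserved under disjoint unions). Each one-world frame has |W|=1≤5, but the union has |W|=6.
So the class is not modally definable.

No — not modally definable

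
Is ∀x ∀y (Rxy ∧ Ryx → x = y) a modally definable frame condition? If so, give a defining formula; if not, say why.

Not modally definable

If a class were modally definable it would be closed under surjective bounded morphisms (Goldblatt–Thomason).
The 4-cycle (worlds w0,w1,w2,w3 with w0→w1→w2→w3→w0) is antisymmetric. Sending even-indexed worlds to a and odd-indexed worlds to b is a surjective bounded morphism onto the two-world frame with a↔b, which is not antisymmetric.
So no modal formula (or set of formulas) defines exactly the antisymmetric frames.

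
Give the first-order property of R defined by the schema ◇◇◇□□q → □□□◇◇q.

This is a Sahlqvist (Geach-type) schema ◇^3□^2q → □^3◇^2q.
Minimal-valuation argument: fix x; take any y with xR^3y and any z with xR^3z. Set V(q) to the set of worlds R-reachable from y in exactly 2 steps. Then □^2q holds at y, so the antecedent holds at x; validity forces ◇^2q at z, giving a w with zR^2w and yR^2w.
First-order correspondent: ∀x ∀y ∀z ((xR³y ∧ xR³z) → ∃w (yR²w ∧ zR²w)).

∀x ∀y ∀z ((xR³y ∧ xR³z) → ∃w (yR²w ∧ zR²w))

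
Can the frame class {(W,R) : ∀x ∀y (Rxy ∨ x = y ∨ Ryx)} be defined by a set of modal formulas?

If a class were modally definable it would be closed under disjoint unions (Goldblatt–Thomason).
Take 2 disjoint single-world reflexive frames: each is trivially connected, but their disjoint union has 2 worlds with no edge between distinct components, so it is not connected.
Hence connectedness of R is not modally definable.

Not definable by any modal formula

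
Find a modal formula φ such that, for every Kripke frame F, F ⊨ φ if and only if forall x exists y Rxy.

A defining formula is □r → ◇r (the D axiom).
Suppose □r→◇r is valid. At any x set V(r)=W. Then □r at x, so ◇r at x, so x has a successor.

□r → ◇r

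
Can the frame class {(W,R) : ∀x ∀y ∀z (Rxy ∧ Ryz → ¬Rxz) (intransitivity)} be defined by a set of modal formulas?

If a class were modally definable it would be closed under surjective bounded morphisms (Goldblatt–Thomason).
The 7-cycle (worlds 0,1,2,3,4,5,6 with 0→1→2→3→4→5→6→0) is intransitive. Mapping every world to a single reflexive point • is a surjective bounded morphism; the reflexive point is not intransitive (R••∧R•• but R••).
Hence intransitivity is not modally definable.

No — not modally definable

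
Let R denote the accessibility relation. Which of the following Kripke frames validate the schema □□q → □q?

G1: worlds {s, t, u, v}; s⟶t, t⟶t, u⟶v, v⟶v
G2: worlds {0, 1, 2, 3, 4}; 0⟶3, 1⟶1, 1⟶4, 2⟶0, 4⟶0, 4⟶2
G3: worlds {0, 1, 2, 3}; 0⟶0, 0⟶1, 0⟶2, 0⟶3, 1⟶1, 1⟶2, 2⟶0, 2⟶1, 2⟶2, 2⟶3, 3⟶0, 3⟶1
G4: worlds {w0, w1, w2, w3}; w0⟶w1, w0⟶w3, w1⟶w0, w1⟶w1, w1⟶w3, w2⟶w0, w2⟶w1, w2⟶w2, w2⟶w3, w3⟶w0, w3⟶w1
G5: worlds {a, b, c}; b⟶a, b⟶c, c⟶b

The schema corresponds to density: ∀x ∀y (Rxy → ∃z (Rxz ∧ Rzy)).
G1: holds.
G2: fails — R20 but no z with R2z and Rz0.
G3: holds.
G4: holds.
G5: fails — Rba but no z with Rbz and Rza.

G1, G3, G4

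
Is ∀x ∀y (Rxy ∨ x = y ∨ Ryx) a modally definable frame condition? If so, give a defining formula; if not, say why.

Modal frame validity is preserved under disjoint unions.
Take 3 disjoint single-world reflexive frames: each is trivially connected, but their disjoint union has 3 worlds with no edge between distinct components, so it is not connected.
Hence connectedness of R is not modally definable.

No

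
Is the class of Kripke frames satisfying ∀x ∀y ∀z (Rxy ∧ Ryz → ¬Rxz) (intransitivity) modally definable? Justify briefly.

No

Any modally definable frame class is closed under surjective bounded morphisms.
The 5-cycle (worlds a,b,c,d,e with a→b→c→d→e→a) is intransitive. Mapping every world to a single reflexive point • is a surjective bounded morphism; the reflexive point is not intransitive (R••∧R•• but R••).
Hence intransitivity is not modally definable.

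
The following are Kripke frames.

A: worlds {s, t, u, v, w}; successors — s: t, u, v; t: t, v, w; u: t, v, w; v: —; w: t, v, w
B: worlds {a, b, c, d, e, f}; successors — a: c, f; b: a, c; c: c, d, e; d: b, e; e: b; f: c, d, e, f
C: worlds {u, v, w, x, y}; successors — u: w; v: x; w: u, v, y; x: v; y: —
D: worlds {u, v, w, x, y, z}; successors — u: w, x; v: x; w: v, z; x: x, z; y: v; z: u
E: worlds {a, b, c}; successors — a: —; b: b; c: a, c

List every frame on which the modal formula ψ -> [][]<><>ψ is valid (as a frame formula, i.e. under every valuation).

This is the axiom for a generalized confluence (Geach) condition; its first-order frame correspondent is forall x forall z (x R^2 z -> exists w (x = w & z R^2 w)).
A: fails — sR²t but no w* with s=w* and tR²w*.
B: fails — aR²c but no w with a=w and cR²w.
C: fails — uR²v but no t with u=t and vR²t.
D: fails — uR²v but no t with u=t and vR²t.
E: fails — cR²a but no w with c=w and aR²w.

none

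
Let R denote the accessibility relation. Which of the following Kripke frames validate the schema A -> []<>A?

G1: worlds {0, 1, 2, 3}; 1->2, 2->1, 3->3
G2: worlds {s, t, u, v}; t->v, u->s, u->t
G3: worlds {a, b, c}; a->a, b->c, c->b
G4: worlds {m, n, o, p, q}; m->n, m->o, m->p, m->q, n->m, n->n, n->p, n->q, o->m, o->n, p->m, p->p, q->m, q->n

G1, G3

The schema corresponds to symmetry: forall x forall y (Rxy -> Ryx).
G1: ✓.
G2: fails — Rus but not Rsu.
G3: ✓.
G4: fails — Ron but not Rno.
Valid on: G1, G3.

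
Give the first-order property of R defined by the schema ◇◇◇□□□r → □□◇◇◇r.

∀x ∀y ∀z ((xR³y ∧ xR²z) → ∃w (yR³w ∧ zR³w))

This is a Sahlqvist (Geach-type) schema ◇^3□^3r → □^2◇^3r.
Minimal-valuation argument: fix x; take any y with xR^3y and any z with xR^2z. Set V(r) to the set of worlds R-reachable from y in exactly 3 steps. Then □^3r holds at y, so the antecedent holds at x; validity forces ◇^3r at z, giving a w with zR^3w and yR^3w.
First-order correspondent: ∀x ∀y ∀z ((xR³y ∧ xR²z) → ∃w (yR³w ∧ zR³w)).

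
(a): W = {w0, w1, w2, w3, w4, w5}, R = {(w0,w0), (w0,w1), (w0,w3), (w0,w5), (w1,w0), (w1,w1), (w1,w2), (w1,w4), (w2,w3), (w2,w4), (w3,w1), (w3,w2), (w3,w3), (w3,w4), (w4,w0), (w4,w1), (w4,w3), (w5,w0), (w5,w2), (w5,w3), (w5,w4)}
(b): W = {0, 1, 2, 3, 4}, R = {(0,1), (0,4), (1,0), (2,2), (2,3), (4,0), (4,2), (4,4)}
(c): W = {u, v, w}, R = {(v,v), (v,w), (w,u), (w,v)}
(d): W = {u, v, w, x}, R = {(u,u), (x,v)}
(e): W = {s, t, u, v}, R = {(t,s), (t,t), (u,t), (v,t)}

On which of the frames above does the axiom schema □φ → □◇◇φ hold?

This is the axiom for a generalized confluence (Geach) condition; its first-order frame correspondent is ∀x ∀z (xRz → ∃w (xRw ∧ zR²w)).
(a): holds.
(b): fails — 2R3 but no w with 2Rw and 3R²w.
(c): fails — wRu but no t with wRt and uR²t.
(d): fails — xRv but no t with xRt and vR²t.
(e): fails — tRs but no w with tRw and sR²w.

(a)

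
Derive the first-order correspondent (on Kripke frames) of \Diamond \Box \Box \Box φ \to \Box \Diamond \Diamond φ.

This is a Sahlqvist (Geach-type) schema ◇^1□^3φ → □^1◇^2φ.
Minimal-valuation argument: fix x; take any y with xR^1y and any z with xR^1z. Set V(φ) to the set of worlds R-reachable from y in exactly 3 steps. Then □^3φ holds at y, so the antecedent holds at x; validity forces ◇^2φ at z, giving a w with zR^2w and yR^3w.
First-order correspondent: \forall x \forall y \forall z ((xRy \wedge xRz) \to \exists w (y R^3 w \wedge z R^2 w)).

\forall x \forall y \forall z ((xRy \wedge xRz) \to \exists w (y R^3 w \wedge z R^2 w))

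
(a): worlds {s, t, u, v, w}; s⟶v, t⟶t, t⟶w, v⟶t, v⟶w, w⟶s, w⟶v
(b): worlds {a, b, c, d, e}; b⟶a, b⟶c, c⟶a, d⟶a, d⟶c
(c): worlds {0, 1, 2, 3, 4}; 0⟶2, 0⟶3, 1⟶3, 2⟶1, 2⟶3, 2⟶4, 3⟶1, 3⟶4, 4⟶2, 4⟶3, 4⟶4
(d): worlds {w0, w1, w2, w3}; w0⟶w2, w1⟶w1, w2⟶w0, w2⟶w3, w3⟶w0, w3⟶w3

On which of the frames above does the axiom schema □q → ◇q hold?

(c), (d)

The schema corresponds to seriality: ∀x ∃y Rxy.
(a): fails — world u has no successor.
(b): fails — world a has no successor.
(c): condition met.
(d): condition met.
Valid on: (c), (d).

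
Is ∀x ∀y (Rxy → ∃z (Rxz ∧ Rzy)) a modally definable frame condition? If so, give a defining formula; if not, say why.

Yes: it is density, defined by the C4 schema □□p → □p.

Yes, by □□p → □p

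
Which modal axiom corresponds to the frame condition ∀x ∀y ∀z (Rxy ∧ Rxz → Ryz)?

This is the Euclidean property; the standard corresponding axiom is 5: ◇q → □◇q.
Suppose ◇q→□◇q is valid. Take Rxy, Rxz and set V(q)={y}. Then ◇q at x, so □◇q at x, so ◇q at z, so some w with Rzw has q; w=y, i.e. Rzy. By symmetry of the argument, Ryz.

◇q → □◇q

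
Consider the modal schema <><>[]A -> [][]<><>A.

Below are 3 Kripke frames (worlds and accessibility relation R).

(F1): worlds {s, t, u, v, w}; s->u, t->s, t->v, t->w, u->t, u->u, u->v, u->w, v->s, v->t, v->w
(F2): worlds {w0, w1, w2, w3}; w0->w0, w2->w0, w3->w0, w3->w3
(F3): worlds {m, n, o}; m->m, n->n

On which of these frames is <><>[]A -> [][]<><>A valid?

Frame correspondent (Sahlqvist): forall x forall y forall z ((x R^2 y & x R^2 z) -> exists w (yRw & z R^2 w)) — i.e. a generalized confluence (Geach) condition.
(F1): fails — sR²t, sR²w but no w* with tRw* and wR²w*.
(F2): holds.
(F3): holds.

(F2), (F3)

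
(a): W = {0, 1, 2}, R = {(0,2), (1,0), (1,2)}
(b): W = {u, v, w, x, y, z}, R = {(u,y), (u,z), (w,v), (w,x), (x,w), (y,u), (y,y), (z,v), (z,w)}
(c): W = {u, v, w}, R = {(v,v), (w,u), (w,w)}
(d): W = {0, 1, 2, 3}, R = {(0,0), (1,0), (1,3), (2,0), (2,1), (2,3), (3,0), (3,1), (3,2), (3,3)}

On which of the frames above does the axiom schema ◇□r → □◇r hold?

(d)

The schema corresponds to convergence: ∀x ∀y ∀z (Rxy ∧ Rxz → ∃w (Ryw ∧ Rzw)).
(a): fails — R02 and R02 but 2 and 2 have no common successor.
(b): fails — Ruz and Ruy but z and y have no common successor.
(c): fails — Rww and Rwu but w and u have no common successor.
(d): ✓.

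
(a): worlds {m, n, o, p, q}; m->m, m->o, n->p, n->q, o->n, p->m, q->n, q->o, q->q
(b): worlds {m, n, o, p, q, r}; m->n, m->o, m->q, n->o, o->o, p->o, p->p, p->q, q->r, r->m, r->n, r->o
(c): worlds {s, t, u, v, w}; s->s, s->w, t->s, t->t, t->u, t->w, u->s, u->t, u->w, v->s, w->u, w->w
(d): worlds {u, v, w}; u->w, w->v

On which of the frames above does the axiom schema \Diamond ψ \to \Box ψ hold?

The schema corresponds to partial functionality: \forall x \forall y \forall z (Rxy \wedge Rxz \to y = z).
(a): fails — m sees both m and o.
(b): fails — m sees both n and o.
(c): fails — s sees both s and w.
(d): condition met.

(d)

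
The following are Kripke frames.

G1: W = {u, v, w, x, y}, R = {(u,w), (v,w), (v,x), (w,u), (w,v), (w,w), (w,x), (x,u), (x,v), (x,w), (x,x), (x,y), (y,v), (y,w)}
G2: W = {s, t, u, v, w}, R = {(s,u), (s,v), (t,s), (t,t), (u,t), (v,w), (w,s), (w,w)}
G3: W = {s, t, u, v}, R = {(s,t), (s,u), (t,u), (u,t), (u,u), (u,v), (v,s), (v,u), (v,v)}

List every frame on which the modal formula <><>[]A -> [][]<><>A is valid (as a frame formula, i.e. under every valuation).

G1, G3

Frame correspondent (Sahlqvist): forall x forall y forall z ((x R^2 y & x R^2 z) -> exists w (yRw & z R^2 w)) — i.e. a generalized confluence (Geach) condition.
G1: holds.
G2: fails — tR²s, tR²s but no w* with sRw* and sR²w*.
G3: holds.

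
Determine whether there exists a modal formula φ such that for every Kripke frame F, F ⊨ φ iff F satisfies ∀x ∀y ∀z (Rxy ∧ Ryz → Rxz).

Definable; □p → □□p defines it

Yes: it is transitivity, defined by the 4 schema □p → □□p.
Suppose □p→□□p is valid. Take Rxy, Ryz and set V(p)={w : Rxw}. Then □p at x, so □□p at x, so □p at y, so p at z, i.e. Rxz.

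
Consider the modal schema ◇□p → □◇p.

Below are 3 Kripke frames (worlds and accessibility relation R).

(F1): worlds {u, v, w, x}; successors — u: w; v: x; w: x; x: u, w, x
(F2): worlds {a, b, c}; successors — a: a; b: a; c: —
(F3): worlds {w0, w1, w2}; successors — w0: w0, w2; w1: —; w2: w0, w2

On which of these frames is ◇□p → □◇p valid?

Frame correspondent (Sahlqvist): ∀x ∀y ∀z (Rxy ∧ Rxz → ∃w (Ryw ∧ Rzw)) — i.e. convergence.
(F1): fails — Rxw and Rxu but w and u have no common successor.
(F2): condition met.
(F3): condition met.

(F2), (F3)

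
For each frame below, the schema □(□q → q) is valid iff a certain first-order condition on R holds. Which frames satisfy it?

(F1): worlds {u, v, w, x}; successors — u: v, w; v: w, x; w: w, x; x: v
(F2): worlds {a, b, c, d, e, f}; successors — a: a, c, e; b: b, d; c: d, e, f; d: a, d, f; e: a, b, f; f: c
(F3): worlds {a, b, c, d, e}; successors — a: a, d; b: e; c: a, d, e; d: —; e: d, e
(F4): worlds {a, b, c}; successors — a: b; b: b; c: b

(F4)

This is the axiom for shift-reflexivity; its first-order frame correspondent is ∀x ∀y (Rxy → Ryy).
(F1): fails — Ruv but not Rvv.
(F2): fails — Rcf but not Rff.
(F3): fails — Rcd but not Rdd.
(F4): condition met.
Valid on: (F4).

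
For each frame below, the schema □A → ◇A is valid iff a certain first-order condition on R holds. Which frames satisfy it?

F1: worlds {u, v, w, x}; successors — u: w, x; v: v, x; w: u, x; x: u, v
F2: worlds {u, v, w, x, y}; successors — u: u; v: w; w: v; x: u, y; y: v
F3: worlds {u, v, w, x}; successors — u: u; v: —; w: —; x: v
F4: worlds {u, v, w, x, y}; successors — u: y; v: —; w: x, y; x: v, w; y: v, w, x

Frame correspondent (Sahlqvist): ∀x ∃y Rxy — i.e. seriality.
F1: ✓.
F2: ✓.
F3: fails — world v has no successor.
F4: fails — world v has no successor.

F1, F2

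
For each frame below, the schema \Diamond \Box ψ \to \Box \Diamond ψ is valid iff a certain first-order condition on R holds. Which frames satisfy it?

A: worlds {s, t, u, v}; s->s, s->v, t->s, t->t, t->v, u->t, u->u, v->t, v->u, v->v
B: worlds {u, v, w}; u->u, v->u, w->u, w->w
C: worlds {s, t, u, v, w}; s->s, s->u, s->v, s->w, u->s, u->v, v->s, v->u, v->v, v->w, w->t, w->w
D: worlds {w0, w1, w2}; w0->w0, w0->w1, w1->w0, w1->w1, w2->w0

This is the axiom for convergence; its first-order frame correspondent is \forall x \forall y \forall z (Rxy \wedge Rxz \to \exists w (Ryw \wedge Rzw)).
A: condition met.
B: condition met.
C: fails — Rsw and Rsu but w and u have no common successor.
D: condition met.
Valid on: A, B, D.

A, B, D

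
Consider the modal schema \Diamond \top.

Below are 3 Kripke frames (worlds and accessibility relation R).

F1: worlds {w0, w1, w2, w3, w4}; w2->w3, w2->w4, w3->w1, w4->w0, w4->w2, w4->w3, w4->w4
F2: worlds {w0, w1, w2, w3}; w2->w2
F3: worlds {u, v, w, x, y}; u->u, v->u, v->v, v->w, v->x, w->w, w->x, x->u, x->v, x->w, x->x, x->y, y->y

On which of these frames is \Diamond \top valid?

The schema corresponds to seriality: \forall x \exists y Rxy.
F1: fails — world w0 has no successor.
F2: fails — world w0 has no successor.
F3: condition met.
Valid on: F3.

F3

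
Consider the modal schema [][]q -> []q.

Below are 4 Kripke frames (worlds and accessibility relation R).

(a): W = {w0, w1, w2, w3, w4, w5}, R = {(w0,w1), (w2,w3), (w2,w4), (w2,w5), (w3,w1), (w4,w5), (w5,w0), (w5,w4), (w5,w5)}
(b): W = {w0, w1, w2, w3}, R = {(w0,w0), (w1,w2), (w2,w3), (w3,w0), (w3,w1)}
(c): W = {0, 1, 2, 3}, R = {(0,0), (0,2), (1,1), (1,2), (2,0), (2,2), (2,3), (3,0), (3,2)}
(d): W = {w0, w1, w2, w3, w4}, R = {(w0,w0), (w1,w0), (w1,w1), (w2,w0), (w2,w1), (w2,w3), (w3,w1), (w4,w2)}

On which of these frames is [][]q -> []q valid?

(c)

Frame correspondent (Sahlqvist): forall x forall y (Rxy -> exists z (Rxz & Rzy)) — i.e. density.
(a): fails — Rw3w1 but no z with Rw3z and Rzw1.
(b): fails — Rw1w2 but no z with Rw1z and Rzw2.
(c): condition met.
(d): fails — Rw4w2 but no z with Rw4z and Rzw2.
Valid on: (c).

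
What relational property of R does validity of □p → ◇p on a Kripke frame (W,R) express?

seriality

Suppose □p→◇p is valid. At any x set V(p)=W. Then □p at x, so ◇p at x, so x has a successor.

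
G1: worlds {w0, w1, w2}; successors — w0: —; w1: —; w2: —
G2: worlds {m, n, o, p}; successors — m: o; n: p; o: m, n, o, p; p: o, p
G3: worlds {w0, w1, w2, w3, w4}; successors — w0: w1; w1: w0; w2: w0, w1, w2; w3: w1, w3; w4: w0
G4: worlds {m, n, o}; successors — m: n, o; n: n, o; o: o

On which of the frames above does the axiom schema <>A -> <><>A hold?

The schema corresponds to a generalized confluence (Geach) condition: forall x forall y (xRy -> exists w (y = w & x R^2 w)).
G1: ✓.
G2: ✓.
G3: fails — w0Rw1 but no w with w1=w and w0R²w.
G4: ✓.
Valid on: G1, G2, G4.

G1, G2, G4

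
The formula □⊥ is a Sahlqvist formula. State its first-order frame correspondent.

emptiness of R

□⊥ is valid iff no world has any successor (otherwise □⊥ fails at any world with one).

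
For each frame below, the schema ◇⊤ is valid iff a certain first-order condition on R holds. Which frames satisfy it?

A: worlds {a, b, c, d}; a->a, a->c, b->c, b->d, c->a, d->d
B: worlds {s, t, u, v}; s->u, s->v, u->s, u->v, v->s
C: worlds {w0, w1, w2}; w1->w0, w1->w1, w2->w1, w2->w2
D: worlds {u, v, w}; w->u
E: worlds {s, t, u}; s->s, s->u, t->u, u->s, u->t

Frame correspondent (Sahlqvist): ∀x ∃y Rxy — i.e. seriality.
A: ✓.
B: fails — world t has no successor.
C: fails — world w0 has no successor.
D: fails — world u has no successor.
E: ✓.
Valid on: A, E.

A, E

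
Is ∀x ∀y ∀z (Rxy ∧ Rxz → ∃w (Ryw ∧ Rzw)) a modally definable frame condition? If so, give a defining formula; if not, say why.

Yes: it is convergence, defined by the .2 schema ◇□q → □◇q.
Suppose ◇□q→□◇q is valid. Take Rxy, Rxz and set V(q)={w : Ryw}. Then □q at y so ◇□q at x, so □◇q at x, so ◇q at z, giving w with Rzw and Ryw.

Definable; ◇□q → □◇q defines it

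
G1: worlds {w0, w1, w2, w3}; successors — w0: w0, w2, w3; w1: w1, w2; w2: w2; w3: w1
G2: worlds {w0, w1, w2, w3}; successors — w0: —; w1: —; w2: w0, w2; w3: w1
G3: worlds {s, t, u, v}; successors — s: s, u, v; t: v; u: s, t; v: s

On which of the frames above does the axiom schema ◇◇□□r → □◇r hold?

This is the axiom for a generalized confluence (Geach) condition; its first-order frame correspondent is ∀x ∀y ∀z ((xR²y ∧ xRz) → ∃w (yR²w ∧ zRw)).
G1: fails — w0R²w2, w0Rw3 but no w with w2R²w and w3Rw.
G2: fails — w2R²w0, w2Rw0 but no w with w0R²w and w0Rw.
G3: ✓.

G3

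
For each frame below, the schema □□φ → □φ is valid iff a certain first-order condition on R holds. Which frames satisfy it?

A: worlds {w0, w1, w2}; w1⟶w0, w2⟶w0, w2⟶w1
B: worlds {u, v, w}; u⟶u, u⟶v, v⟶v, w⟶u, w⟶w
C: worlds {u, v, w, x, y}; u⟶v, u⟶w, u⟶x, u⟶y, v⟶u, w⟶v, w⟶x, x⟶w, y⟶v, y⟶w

B

This is the axiom for density; its first-order frame correspondent is ∀x ∀y (Rxy → ∃z (Rxz ∧ Rzy)).
A: fails — Rw1w0 but no z with Rw1z and Rzw0.
B: satisfies the condition.
C: fails — Rxw but no z with Rxz and Rzw.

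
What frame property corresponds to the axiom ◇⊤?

seriality: ∀x ∃y Rxy

This is a form of the D axiom.
Its frame correspondent is seriality — ∀x ∃y Rxy.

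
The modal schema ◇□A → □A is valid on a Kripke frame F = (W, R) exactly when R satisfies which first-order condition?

The Euclidean property

Equivalently (dual form): ◇A → □◇A.
Suppose ◇A→□◇A is valid. Take Rxy, Rxz and set V(A)={y}. Then ◇A at x, so □◇A at x, so ◇A at z, so some w with Rzw has A; w=y, i.e. Rzy. By symmetry of the argument, Ryz.
The converse is a direct semantic check.
So the correspondent is the Euclidean property.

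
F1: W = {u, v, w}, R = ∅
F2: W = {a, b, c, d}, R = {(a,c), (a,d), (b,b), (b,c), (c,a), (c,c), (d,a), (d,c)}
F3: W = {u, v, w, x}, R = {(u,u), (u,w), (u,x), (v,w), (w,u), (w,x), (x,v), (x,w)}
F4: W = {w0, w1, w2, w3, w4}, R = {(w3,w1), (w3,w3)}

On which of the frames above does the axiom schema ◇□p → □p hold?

Frame correspondent (Sahlqvist): ∀x ∀y ∀z (Rxy ∧ Rxz → Ryz) — i.e. the Euclidean property.
F1: ✓.
F2: fails — Rac and Rad but not Rcd.
F3: fails — Ruw and Ruw but not Rww.
F4: fails — Rw3w1 and Rw3w1 but not Rw1w1.
Valid on: F1.

F1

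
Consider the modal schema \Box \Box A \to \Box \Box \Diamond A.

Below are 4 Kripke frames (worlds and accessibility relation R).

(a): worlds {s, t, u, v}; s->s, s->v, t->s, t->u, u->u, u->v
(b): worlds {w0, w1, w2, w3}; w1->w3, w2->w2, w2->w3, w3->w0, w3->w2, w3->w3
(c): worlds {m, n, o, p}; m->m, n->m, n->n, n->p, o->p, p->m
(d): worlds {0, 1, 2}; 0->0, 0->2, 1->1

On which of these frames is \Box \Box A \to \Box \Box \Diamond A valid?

(c)

This is the axiom for a generalized confluence (Geach) condition; its first-order frame correspondent is \forall x \forall z (x R^2 z \to \exists w (x R^2 w \wedge zRw)).
(a): fails — sR²v but no w with sR²w and vRw.
(b): fails — w1R²w0 but no w with w1R²w and w0Rw.
(c): satisfies the condition.
(d): fails — 0R²2 but no w with 0R²w and 2Rw.
Valid on: (c).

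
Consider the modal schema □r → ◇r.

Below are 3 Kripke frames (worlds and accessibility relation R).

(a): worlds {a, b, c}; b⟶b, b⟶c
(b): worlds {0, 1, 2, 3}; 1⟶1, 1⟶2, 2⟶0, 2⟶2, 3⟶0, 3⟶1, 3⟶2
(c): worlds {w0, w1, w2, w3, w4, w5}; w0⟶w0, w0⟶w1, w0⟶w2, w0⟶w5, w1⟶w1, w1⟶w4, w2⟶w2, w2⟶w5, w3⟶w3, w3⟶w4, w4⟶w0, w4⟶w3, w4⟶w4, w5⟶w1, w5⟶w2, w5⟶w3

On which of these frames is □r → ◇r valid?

(c)

The schema corresponds to seriality: ∀x ∃y Rxy.
(a): fails — world a has no successor.
(b): fails — world 0 has no successor.
(c): holds.
Valid on: (c).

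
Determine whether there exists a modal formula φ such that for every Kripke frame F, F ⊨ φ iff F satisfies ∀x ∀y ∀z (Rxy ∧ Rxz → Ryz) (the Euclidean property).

Yes, by ◇r → □◇r

This is a Sahlqvist condition; the 5 axiom ◇r → □◇r defines it.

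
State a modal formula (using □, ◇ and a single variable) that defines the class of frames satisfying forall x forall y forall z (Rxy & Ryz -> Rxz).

□r → □□r

A defining formula is □r → □□r (the 4 axiom).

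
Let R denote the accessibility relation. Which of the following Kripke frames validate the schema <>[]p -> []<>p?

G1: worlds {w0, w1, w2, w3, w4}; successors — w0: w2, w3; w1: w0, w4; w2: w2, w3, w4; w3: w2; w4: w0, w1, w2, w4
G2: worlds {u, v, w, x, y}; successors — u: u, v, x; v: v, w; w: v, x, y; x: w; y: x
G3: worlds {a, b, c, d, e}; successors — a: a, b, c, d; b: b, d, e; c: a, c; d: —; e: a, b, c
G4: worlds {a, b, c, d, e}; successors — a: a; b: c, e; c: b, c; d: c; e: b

Frame correspondent (Sahlqvist): forall x forall y forall z (Rxy & Rxz -> exists w (Ryw & Rzw)) — i.e. convergence.
G1: fails — Rw4w1 and Rw4w0 but w1 and w0 have no common successor.
G2: fails — Ruu and Rux but u and x have no common successor.
G3: fails — Rab and Rac but b and c have no common successor.
G4: satisfies the condition.
Valid on: G4.

G4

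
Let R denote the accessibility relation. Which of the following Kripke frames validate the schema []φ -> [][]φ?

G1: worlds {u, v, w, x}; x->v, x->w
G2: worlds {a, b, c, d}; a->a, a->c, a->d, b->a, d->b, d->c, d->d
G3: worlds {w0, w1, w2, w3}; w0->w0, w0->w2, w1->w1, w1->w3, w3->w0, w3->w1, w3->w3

This is the axiom for transitivity; its first-order frame correspondent is forall x forall y forall z (Rxy & Ryz -> Rxz).
G1: holds.
G2: fails — Rba and Rac but not Rbc.
G3: fails — Rw1w3 and Rw3w0 but not Rw1w0.
Valid on: G1.

G1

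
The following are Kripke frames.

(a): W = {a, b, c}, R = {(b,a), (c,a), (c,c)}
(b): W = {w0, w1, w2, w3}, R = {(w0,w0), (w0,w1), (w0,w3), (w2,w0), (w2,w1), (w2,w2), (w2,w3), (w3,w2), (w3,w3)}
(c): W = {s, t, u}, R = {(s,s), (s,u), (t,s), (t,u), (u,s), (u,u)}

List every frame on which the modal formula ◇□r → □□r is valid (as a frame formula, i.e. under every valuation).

This is the axiom for a generalized confluence (Geach) condition; its first-order frame correspondent is ∀x ∀y ∀z ((xRy ∧ xR²z) → ∃w (yRw ∧ z = w)).
(a): fails — cRa, cR²a but no w with aRw and a=w.
(b): fails — w0Rw0, w0R²w2 but no w with w0Rw and w2=w.
(c): ✓.

(c)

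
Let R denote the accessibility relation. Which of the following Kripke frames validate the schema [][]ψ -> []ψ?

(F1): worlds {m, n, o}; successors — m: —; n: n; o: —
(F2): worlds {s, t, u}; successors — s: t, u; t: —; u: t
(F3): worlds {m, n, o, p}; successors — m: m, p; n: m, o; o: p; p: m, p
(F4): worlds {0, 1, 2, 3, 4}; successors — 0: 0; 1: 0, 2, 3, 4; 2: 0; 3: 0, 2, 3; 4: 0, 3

This is the axiom for density; its first-order frame correspondent is forall x forall y (Rxy -> exists z (Rxz & Rzy)).
(F1): ✓.
(F2): fails — Rsu but no z with Rsz and Rzu.
(F3): fails — Rno but no z with Rnz and Rzo.
(F4): fails — R14 but no z with R1z and Rz4.
Valid on: (F1).

(F1)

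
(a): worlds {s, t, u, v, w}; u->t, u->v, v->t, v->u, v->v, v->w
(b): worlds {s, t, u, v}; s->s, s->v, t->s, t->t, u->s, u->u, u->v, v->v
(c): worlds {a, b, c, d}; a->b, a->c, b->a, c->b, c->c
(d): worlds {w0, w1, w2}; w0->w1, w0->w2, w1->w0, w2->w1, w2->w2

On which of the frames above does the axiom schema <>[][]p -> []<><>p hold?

(b), (c), (d)

This is the axiom for a generalized confluence (Geach) condition; its first-order frame correspondent is forall x forall y forall z ((xRy & xRz) -> exists w (y R^2 w & z R^2 w)).
(a): fails — uRt, uRt but no w* with tR²w* and tR²w*.
(b): satisfies the condition.
(c): satisfies the condition.
(d): satisfies the condition.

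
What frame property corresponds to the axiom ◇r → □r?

This is the CD axiom.
It corresponds to partial functionality: ∀x ∀y ∀z (Rxy ∧ Rxz → y = z).

Partial functionality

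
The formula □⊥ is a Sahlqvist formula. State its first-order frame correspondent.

Emptiness of R

This is the Ver axiom.
Its frame correspondent is emptiness of R — ∀x ∀y ¬Rxy.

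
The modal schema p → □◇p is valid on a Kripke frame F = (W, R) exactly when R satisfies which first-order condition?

symmetry: ∀x ∀y (Rxy → Ryx)

Suppose p→□◇p is valid. Take Rxy and set V(p)={x}. Then p at x, so □◇p at x, so ◇p at y, so some z with Ryz has p; z=x, i.e. Ryx.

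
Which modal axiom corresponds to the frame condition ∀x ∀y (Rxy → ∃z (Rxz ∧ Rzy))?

A defining formula is □□s → □s (the C4 axiom).
Suppose □□s→□s is valid. Take Rxy and set V(s)={w : xR²w}. Then □□s at x, so □s at x, so s at y, i.e. ∃z(Rxz∧Rzy).

□□s → □s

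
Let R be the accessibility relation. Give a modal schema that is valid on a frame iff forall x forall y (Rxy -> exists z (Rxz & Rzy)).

This is density; the standard corresponding axiom is C4: □□ψ → □ψ.
Suppose □□ψ→□ψ is valid. Take Rxy and set V(ψ)={w : xR²w}. Then □□ψ at x, so □ψ at x, so ψ at y, i.e. ∃z(Rxz∧Rzy).

□□ψ → □ψ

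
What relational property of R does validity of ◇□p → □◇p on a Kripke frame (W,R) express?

This schema is the .2 axiom.
It corresponds to convergence: ∀x ∀y ∀z (Rxy ∧ Rxz → ∃w (Ryw ∧ Rzw)).

convergence: ∀x ∀y ∀z (Rxy ∧ Rxz → ∃w (Ryw ∧ Rzw))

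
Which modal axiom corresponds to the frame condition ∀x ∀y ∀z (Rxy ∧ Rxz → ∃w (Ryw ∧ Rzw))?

The condition is convergence. The .2 schema ◇□r → □◇r defines it.

◇□r → □◇r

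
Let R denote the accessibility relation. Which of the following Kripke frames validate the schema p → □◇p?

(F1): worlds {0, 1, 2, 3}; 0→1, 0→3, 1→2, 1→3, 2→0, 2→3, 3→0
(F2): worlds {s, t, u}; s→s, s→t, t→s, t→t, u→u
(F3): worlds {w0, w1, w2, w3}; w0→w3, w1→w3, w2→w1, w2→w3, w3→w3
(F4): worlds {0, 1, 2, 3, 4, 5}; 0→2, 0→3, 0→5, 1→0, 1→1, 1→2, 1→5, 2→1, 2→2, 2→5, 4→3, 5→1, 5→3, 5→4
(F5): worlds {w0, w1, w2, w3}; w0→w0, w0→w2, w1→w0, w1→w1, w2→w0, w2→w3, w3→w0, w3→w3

Frame correspondent (Sahlqvist): ∀x ∀y (Rxy → Ryx) — i.e. symmetry.
(F1): fails — R12 but not R21.
(F2): satisfies the condition.
(F3): fails — Rw1w3 but not Rw3w1.
(F4): fails — R10 but not R01.
(F5): fails — Rw1w0 but not Rw0w1.
Valid on: (F2).

(F2)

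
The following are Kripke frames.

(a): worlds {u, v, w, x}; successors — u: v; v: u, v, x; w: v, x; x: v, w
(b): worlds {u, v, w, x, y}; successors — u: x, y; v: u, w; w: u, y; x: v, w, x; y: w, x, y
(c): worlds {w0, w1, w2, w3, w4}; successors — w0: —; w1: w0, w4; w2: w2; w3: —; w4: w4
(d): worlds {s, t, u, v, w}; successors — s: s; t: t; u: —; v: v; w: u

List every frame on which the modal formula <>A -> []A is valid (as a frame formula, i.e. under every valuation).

The schema corresponds to partial functionality: forall x forall y forall z (Rxy & Rxz -> y = z).
(a): fails — v sees both u and v.
(b): fails — u sees both x and y.
(c): fails — w1 sees both w0 and w4.
(d): holds.

(d)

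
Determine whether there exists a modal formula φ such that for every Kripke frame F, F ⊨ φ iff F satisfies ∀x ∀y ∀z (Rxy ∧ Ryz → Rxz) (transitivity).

This is a Sahlqvist condition; the 4 axiom □r → □□r defines it.
Suppose □r→□□r is valid. Take Rxy, Ryz and set V(r)={w : Rxw}. Then □r at x, so □□r at x, so □r at y, so r at z, i.e. Rxz.

Yes — defined by □r → □□r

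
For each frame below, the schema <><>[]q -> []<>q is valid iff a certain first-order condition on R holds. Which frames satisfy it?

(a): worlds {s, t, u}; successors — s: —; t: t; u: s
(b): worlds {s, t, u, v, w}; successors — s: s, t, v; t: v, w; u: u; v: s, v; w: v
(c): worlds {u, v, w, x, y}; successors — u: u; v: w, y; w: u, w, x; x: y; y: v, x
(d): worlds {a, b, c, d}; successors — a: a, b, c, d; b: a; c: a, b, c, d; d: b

Frame correspondent (Sahlqvist): forall x forall y forall z ((x R^2 y & xRz) -> exists w (yRw & zRw)) — i.e. a generalized confluence (Geach) condition.
(a): holds.
(b): holds.
(c): fails — vR²u, vRy but no t with uRt and yRt.
(d): fails — aR²b, aRd but no w with bRw and dRw.
Valid on: (a), (b).

(a), (b)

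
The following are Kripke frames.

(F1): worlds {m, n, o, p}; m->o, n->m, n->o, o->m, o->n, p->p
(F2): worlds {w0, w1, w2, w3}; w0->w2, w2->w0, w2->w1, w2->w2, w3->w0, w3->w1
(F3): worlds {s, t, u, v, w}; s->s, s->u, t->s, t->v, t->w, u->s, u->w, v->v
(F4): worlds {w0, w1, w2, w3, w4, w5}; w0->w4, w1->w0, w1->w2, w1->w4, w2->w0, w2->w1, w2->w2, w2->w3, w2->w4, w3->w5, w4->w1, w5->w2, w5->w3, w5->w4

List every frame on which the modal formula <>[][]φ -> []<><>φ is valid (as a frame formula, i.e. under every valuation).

Frame correspondent (Sahlqvist): forall x forall y forall z ((xRy & xRz) -> exists w (y R^2 w & z R^2 w)) — i.e. a generalized confluence (Geach) condition.
(F1): condition met.
(F2): fails — w2Rw0, w2Rw1 but no w with w0R²w and w1R²w.
(F3): fails — tRs, tRv but no w* with sR²w* and vR²w*.
(F4): fails — w1Rw0, w1Rw4 but no w with w0R²w and w4R²w.

(F1)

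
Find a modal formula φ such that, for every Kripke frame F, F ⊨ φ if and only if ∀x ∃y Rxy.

□p → ◇p

This is seriality; the standard corresponding axiom is D: □p → ◇p.
Suppose □p→◇p is valid. At any x set V(p)=W. Then □p at x, so ◇p at x, so x has a successor.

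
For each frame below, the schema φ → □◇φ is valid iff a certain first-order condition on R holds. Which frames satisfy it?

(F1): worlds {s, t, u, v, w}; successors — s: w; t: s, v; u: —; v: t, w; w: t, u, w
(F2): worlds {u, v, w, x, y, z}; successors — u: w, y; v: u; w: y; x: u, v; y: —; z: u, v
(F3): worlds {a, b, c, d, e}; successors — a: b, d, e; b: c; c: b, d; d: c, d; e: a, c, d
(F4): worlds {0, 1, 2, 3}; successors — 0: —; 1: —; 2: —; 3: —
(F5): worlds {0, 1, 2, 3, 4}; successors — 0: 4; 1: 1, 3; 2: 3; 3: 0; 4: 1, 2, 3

Frame correspondent (Sahlqvist): ∀x ∀y (Rxy → Ryx) — i.e. symmetry.
(F1): fails — Rwt but not Rtw.
(F2): fails — Ruw but not Rwu.
(F3): fails — Rab but not Rba.
(F4): condition met.
(F5): fails — R43 but not R34.
Valid on: (F4).

(F4)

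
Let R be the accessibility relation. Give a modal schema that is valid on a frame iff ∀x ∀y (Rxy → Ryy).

□(□q → q)

The condition is shift-reflexivity. The T□ schema □(□q → q) defines it.
Suppose □(□q→q) is valid. Take Rxy and set V(q)={w : Ryw}. Then at y, □q holds; since □(□q→q) at x, □q→q at y, so q at y, i.e. Ryy.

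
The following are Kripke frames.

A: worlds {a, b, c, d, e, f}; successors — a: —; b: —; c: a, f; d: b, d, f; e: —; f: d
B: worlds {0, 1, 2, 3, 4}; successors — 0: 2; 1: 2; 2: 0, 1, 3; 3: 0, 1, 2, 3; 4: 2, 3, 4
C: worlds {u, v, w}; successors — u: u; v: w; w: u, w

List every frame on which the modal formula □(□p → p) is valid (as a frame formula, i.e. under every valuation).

This is the axiom for shift-reflexivity; its first-order frame correspondent is ∀x ∀y (Rxy → Ryy).
A: fails — Rcf but not Rff.
B: fails — R32 but not R22.
C: holds.
Valid on: C.

C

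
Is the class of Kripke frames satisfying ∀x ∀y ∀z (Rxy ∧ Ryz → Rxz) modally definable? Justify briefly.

The condition is transitivity. A defining modal formula is □r → □□r.
Suppose □r→□□r is valid. Take Rxy, Ryz and set V(r)={w : Rxw}. Then □r at x, so □□r at x, so □r at y, so r at z, i.e. Rxz.

Yes, by □r → □□r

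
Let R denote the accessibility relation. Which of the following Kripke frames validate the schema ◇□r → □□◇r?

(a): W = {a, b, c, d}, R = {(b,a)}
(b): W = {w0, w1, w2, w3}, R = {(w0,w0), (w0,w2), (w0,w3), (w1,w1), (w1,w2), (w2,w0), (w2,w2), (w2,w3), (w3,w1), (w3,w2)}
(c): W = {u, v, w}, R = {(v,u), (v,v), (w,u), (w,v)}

The schema corresponds to a generalized confluence (Geach) condition: ∀x ∀y ∀z ((xRy ∧ xR²z) → ∃w (yRw ∧ zRw)).
(a): ✓.
(b): ✓.
(c): fails — vRu, vR²u but no t with uRt and uRt.
Valid on: (a), (b).

(a), (b)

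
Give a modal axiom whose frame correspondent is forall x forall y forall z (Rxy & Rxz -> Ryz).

This is the Euclidean property; the standard corresponding axiom is 5: ◇p → □◇p.

◇p → □◇p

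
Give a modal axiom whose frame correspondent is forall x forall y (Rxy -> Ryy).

□(□ψ → ψ)

The condition is shift-reflexivity. The T□ schema □(□ψ → ψ) defines it.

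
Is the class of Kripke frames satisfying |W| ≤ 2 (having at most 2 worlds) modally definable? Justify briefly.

Any modally definable frame class is closed under disjoint unions.
Any modal formula valid on each of 3 disjoint one-world frames is valid on their disjoint union (validity is preserved under disjoint unions). Each one-world frame has |W|=1≤2, but the union has |W|=3.
Hence having at most 2 worlds is not modally definable.

Not definable by any modal formula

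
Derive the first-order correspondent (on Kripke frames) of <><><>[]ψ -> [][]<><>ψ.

This is a Sahlqvist (Geach-type) schema ◇^3□^1ψ → □^2◇^2ψ.
Minimal-valuation argument: fix x; take any y with xR^3y and any z with xR^2z. Set V(ψ) to the set of worlds R-reachable from y in exactly 1 step. Then □^1ψ holds at y, so the antecedent holds at x; validity forces ◇^2ψ at z, giving a w with zR^2w and yR^1w.
First-order correspondent: forall x forall y forall z ((x R^3 y & x R^2 z) -> exists w (yRw & z R^2 w)).

forall x forall y forall z ((x R^3 y & x R^2 z) -> exists w (yRw & z R^2 w))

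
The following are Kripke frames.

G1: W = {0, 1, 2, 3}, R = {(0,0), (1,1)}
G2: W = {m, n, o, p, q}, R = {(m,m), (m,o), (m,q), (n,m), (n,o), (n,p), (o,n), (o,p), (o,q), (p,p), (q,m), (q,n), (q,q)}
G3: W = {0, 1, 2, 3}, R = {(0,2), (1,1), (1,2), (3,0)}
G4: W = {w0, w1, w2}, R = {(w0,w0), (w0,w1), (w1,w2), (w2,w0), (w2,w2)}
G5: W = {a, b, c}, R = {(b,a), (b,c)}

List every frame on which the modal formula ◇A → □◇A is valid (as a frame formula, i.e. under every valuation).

Frame correspondent (Sahlqvist): ∀x ∀y ∀z (Rxy ∧ Rxz → Ryz) — i.e. the Euclidean property.
G1: satisfies the condition.
G2: fails — Rmo and Rmo but not Roo.
G3: fails — R02 and R02 but not R22.
G4: fails — Rw0w1 and Rw0w1 but not Rw1w1.
G5: fails — Rba and Rba but not Raa.
Valid on: G1.

G1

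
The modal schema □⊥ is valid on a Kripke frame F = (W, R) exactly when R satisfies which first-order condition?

emptiness of R: ∀x ∀y ¬Rxy

□⊥ is valid iff no world has any successor (otherwise □⊥ fails at any world with one).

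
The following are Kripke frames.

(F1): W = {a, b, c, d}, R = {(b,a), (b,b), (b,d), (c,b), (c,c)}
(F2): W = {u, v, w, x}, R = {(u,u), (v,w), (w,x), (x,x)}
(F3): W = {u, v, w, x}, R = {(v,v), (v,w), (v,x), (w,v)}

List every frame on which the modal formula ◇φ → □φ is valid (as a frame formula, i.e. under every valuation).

(F2)

This is the axiom for partial functionality; its first-order frame correspondent is ∀x ∀y ∀z (Rxy ∧ Rxz → y = z).
(F1): fails — b sees both a and b.
(F2): ✓.
(F3): fails — v sees both v and w.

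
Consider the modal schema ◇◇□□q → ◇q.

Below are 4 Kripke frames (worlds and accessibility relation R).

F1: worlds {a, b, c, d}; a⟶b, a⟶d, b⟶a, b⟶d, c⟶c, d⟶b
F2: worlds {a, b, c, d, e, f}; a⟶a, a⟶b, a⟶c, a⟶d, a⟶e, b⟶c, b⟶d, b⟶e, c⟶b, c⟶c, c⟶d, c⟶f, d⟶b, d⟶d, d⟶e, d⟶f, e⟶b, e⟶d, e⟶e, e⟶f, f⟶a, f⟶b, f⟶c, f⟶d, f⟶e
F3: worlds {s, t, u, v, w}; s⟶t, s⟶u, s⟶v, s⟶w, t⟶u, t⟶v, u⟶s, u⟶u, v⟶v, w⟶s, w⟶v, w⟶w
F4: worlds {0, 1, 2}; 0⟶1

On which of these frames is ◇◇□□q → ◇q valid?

F2, F4

Frame correspondent (Sahlqvist): ∀x ∀y (xR²y → ∃w (yR²w ∧ xRw)) — i.e. a generalized confluence (Geach) condition.
F1: fails — dR²d but no w with dR²w and dRw.
F2: holds.
F3: fails — uR²v but no w* with vR²w* and uRw*.
F4: holds.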